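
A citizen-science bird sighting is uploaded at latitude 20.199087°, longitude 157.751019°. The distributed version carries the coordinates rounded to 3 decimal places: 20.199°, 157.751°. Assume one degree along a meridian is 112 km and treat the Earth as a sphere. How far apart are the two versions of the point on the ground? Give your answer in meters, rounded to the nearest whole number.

10 meters

Δlat = 20.199087 − 20.199 = +0.000087°; Δlon = 157.751019 − 157.751 = +0.000019°.
N–S: 0.000087° × 112000 m/° = 9.744 m.
East–west at this latitude: 0.000019° × 112000 × cos 20.199° ≈ 0.000019 × 105112 = 1.99713 m.
Distance: √(9.744² + 1.99713²) ≈ 9.94656 m.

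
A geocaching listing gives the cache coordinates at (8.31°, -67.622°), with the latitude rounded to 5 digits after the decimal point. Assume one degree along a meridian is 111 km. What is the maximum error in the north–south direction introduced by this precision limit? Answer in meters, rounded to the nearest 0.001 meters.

0.555 meters

Rounding to 5 decimal places leaves the latitude within ±5e-06° of the true value.
So the N–S error is at most 5e-06 × 111000 = 0.555 m.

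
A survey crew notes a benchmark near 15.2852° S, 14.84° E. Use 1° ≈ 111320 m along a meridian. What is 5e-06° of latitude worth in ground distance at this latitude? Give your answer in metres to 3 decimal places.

5e-06° × 111320 m/° = 0.5566 m.

0.557 metres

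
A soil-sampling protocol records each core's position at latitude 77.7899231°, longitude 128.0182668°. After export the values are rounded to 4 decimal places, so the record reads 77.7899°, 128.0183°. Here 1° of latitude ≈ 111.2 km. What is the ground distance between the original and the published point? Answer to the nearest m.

3 m

Δlat = 77.7899231 − 77.7899 = +0.0000231°; Δlon = 128.0182668 − 128.0183 = -0.0000332°.
North–south shift: 0.0000231 × 111200 = 2.56872 m.
East–west at this latitude: -0.0000332° × 111200 × cos 77.7899° ≈ -0.0000332 × 23518.5 = -0.780813 m.
Distance: √(2.56872² + 0.780813²) ≈ 2.68477 m.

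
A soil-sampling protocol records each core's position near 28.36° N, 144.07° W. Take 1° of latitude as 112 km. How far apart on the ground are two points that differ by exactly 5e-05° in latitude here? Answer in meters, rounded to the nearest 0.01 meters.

5.60 meters

5e-05° × 112000 m/° = 5.6 m.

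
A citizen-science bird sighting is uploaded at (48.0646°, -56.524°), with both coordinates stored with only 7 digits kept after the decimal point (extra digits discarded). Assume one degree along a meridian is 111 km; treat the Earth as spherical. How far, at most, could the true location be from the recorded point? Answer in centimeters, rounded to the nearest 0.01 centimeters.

Truncating at 7 decimal places can drop up to a full unit in the last place, so each coordinate may be off by as much as 1e-07°.
Latitude error → 1e-07 × 111000 = 0.0111 m along the meridian.
East–west component at 48.0646°: 1e-07° × 111000 × cos 48.0646° ≈ 1e-07 × 74180.4 ≈ 0.00741804 m.
Combining orthogonally: (0.0111² + 0.00741804²)^½ ≈ 0.0133506 m.
That is 0.0133506 m = 1.3351 cm.

1.34 centimeters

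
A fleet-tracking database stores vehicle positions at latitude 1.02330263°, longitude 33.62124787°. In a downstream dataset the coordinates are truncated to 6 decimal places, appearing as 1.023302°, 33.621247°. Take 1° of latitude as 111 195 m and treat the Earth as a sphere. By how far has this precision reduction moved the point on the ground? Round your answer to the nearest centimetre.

12 centimetres

Δlat = 1.02330263 − 1.023302 = +0.00000063°; Δlon = 33.62124787 − 33.621247 = +0.00000087°.
N–S: 0.00000063° × 111195 m/° = 0.0700529 m.
E–W at 1.0233°: 0.00000087° × 111195 × cos 1.0233° = 0.00000087 × 111195 × 0.9998 ≈ 0.0967242 m.
Distance: √(0.0700529² + 0.0967242²) ≈ 0.119428 m.
That is 0.119428 m = 11.943 cm.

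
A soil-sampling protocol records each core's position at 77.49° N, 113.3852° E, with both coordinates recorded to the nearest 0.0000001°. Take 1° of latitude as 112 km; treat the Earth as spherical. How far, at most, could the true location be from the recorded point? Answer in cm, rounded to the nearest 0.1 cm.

Rounding to 7 decimal places leaves each coordinate within ±5e-08° of the true value.
N–S: 5e-08° × 112000 m/° = 0.0056 m.
East–west component at 77.49°: 5e-08° × 112000 × cos 77.49° ≈ 5e-08 × 24260.3 ≈ 0.00121302 m.
The two errors are perpendicular, so the maximum displacement is √(0.0056² + 0.00121302²) ≈ 0.00572987 m.
That is 0.00572987 m = 0.57299 cm.

0.6 cm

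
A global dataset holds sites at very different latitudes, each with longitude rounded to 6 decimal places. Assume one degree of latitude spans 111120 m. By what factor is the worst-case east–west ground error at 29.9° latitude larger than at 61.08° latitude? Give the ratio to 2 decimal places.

Rounding to 6 decimal places leaves the longitude within ±5e-07° of the true value.
Error at 29.9° = 5e-07° × 111120 × cos 29.9° ≈ 0.05556 × 0.8669 = 0.048165 m.
Error at 61.08° = 5e-07° × 111120 × cos 61.08° ≈ 0.05556 × 0.4836 = 0.026868 m.
The ratio reduces to cos 29.9° / cos 61.08° = 0.8669/0.4836 ≈ 1.7926.

1.79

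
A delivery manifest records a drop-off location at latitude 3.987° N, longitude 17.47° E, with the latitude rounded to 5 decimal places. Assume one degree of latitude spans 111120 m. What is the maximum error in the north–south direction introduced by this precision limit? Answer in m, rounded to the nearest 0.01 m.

Rounding to 5 decimal places leaves the latitude within ±5e-06° of the true value.
So the N–S error is at most 5e-06 × 111120 = 0.5556 m.

0.56 m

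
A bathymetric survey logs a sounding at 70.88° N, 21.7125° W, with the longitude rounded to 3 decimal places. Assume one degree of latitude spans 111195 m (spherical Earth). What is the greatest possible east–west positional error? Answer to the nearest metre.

18 metres

Rounding to 3 decimal places leaves the longitude within ±0.0005° of the true value.
One degree of longitude at 70.88° is 111195 × cos 70.88° ≈ 111195 × 0.3275 = 36421.7 m.
East–west error: 0.0005° × 36421.7 m/° ≈ 18.2108 m.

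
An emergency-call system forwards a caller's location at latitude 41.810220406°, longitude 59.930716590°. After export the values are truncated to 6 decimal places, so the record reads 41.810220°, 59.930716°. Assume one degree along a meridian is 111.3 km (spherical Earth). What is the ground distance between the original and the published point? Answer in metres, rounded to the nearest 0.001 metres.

The latitude changed by +0.000000406° and the longitude by +0.000000590°.
North–south shift: 0.000000406 × 111300 = 0.0451878 m.
E–W at 41.8102°: 0.000000590° × 111300 × cos 41.8102° = 0.000000590 × 111300 × 0.7454 ≈ 0.0489454 m.
Combined displacement = (0.0451878² + 0.0489454²)^½ ≈ 0.0666152 m.

0.067 metres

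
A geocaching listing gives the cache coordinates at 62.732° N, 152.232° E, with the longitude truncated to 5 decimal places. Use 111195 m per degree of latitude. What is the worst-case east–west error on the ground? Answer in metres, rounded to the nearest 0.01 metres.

0.51 metres

Truncating at 5 decimal places can drop up to a full unit in the last place, so the longitude may be off by as much as 1e-05°.
Parallels shrink by cos φ, so at 62.732° a degree of longitude is 111195 × 0.4582 ≈ 50944.3 m.
East–west error: 1e-05° × 50944.3 m/° ≈ 0.509443 m.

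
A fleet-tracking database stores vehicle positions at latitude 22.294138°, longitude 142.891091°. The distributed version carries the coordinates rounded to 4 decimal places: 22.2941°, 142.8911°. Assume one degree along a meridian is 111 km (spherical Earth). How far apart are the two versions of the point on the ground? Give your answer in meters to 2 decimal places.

4.32 meters

Δlat = 22.294138 − 22.2941 = +0.000038°; Δlon = 142.891091 − 142.8911 = -0.000009°.
North–south shift: 0.000038 × 111000 = 4.218 m.
E–W at 22.2941°: -0.000009° × 111000 × cos 22.2941° = -0.000009 × 111000 × 0.9252 ≈ -0.924324 m.
Combined displacement = (4.218² + 0.924324²)^½ ≈ 4.31809 m.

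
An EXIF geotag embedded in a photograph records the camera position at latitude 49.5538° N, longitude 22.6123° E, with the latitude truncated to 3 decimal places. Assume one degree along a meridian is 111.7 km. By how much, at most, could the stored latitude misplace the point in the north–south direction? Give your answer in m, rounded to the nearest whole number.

Truncating at 3 decimal places can drop up to a full unit in the last place, so the latitude may be off by as much as 0.001°.
So the N–S error is at most 0.001 × 111700 = 111.7 m.

112 m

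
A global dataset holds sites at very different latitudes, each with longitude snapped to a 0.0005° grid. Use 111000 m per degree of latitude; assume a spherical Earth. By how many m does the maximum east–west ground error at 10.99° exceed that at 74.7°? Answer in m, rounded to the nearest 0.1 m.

With a 0.0005° grid the true value lies within half a step, ±0.0005°/2 = ±0.00025°, of the stored one.
At 10.99°: 0.00025° × 111000 × cos 10.99° = 0.00025 × 111000 × 0.9817 ≈ 27.241 m.
Error at 74.7° = 0.00025° × 111000 × cos 74.7° ≈ 27.75 × 0.2639 = 7.3225 m.
Difference: 27.241 − 7.3225 = 19.919 m.

19.9 m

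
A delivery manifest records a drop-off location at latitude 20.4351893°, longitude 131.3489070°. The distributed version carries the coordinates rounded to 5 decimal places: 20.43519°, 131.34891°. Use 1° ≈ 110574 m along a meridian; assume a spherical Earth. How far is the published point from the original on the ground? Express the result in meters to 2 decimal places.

The latitude changed by -0.0000007° and the longitude by -0.0000030°.
North–south shift: -0.0000007 × 110574 = -0.0774018 m.
E–W at 20.4352°: -0.0000030° × 110574 × cos 20.4352° = -0.0000030 × 110574 × 0.9371 ≈ -0.310846 m.
Distance: √(0.0774018² + 0.310846²) ≈ 0.320338 m.

0.32 meters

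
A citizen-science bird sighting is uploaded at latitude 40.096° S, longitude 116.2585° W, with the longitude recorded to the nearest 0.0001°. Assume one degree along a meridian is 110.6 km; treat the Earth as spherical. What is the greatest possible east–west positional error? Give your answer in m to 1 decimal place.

4.2 m

Rounding to 4 decimal places leaves the longitude within ±5e-05° of the true value.
Parallels shrink by cos φ, so at 40.096° a degree of longitude is 110600 × 0.7650 ≈ 84605.3 m.
East–west error: 5e-05° × 84605.3 m/° ≈ 4.23026 m.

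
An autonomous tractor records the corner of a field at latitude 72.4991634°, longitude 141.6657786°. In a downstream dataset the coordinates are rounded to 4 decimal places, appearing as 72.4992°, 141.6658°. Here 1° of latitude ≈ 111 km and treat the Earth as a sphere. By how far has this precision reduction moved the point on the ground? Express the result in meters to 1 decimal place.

Δlat = 72.4991634 − 72.4992 = -0.0000366°; Δlon = 141.6657786 − 141.6658 = -0.0000214°.
N–S: -0.0000366° × 111000 m/° = -4.0626 m.
E–W at 72.4992°: -0.0000214° × 111000 × cos 72.4992° = -0.0000214 × 111000 × 0.3007 ≈ -0.714328 m.
Combined displacement = (4.0626² + 0.714328²)^½ ≈ 4.12492 m.

4.1 meters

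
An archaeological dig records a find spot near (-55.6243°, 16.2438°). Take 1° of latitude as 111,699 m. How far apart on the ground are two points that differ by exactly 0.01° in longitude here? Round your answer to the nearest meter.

At 55.6243° a degree of longitude is 111699 × cos 55.6243° ≈ 63067.2 m, so 0.01° corresponds to 630.672 m.

631 meters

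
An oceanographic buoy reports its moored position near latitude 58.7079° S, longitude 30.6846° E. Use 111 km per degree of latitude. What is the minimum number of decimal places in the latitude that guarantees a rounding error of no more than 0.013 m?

7 decimal places

One degree of latitude covers 111000 m.
N decimal places → at most half a unit in the last place, 0.5 × 10⁻ᴺ° = 111000/2 × 10⁻ᴺ m.
Need 0.5 × 111000 × 10⁻ᴺ ≤ 0.013 → 10⁻ᴺ ≤ 2.342e-07, so N ≥ 6.63.
So 7 decimal places suffice (0.00555 m); 6 would allow up to 0.0555 m.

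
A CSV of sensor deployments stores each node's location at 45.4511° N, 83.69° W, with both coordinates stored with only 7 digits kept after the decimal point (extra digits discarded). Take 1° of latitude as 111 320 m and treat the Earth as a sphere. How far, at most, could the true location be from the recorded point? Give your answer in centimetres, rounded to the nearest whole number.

1 centimetres

Truncating at 7 decimal places can drop up to a full unit in the last place, so each coordinate may be off by as much as 1e-07°.
N–S: 1e-07° × 111320 m/° = 0.011132 m.
East–west component at 45.4511°: 1e-07° × 111320 × cos 45.4511° ≈ 1e-07 × 78093 ≈ 0.0078093 m.
Worst case both components are at the extreme and orthogonal: √(0.011132² + 0.0078093²) ≈ 0.013598 m.
That is 0.013598 m = 1.3598 cm.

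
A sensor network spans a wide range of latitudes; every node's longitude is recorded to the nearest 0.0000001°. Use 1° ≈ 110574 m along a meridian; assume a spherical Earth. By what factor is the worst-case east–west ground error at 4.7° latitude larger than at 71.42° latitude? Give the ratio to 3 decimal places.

3.128

Rounding to 7 decimal places leaves the longitude within ±5e-08° of the true value.
Error at 4.7° = 5e-08° × 110574 × cos 4.7° ≈ 0.0055287 × 0.9966 = 0.0055101 m.
Error at 71.42° = 5e-08° × 110574 × cos 71.42° ≈ 0.0055287 × 0.3186 = 0.0017616 m.
Ratio: 0.0055101 / 0.0017616 = cos 4.7° / cos 71.42° ≈ 3.1279.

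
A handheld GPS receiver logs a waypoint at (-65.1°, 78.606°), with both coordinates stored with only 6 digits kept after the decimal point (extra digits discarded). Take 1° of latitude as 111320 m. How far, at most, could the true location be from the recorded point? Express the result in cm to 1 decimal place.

Truncating at 6 decimal places can drop up to a full unit in the last place, so each coordinate may be off by as much as 1e-06°.
Latitude error → 1e-06 × 111320 = 0.11132 m along the meridian.
Longitude error → 1e-06 × 111320 × cos 65.1° = 1e-06 × 111320 × 0.4210 ≈ 0.0468697 m.
Worst case both components are at the extreme and orthogonal: √(0.11132² + 0.0468697²) ≈ 0.120785 m.
That is 0.120785 m = 12.078 cm.

12.1 cm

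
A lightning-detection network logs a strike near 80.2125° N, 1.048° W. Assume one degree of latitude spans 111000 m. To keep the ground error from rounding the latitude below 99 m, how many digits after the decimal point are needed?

3

One degree of latitude covers 111000 m.
N decimal places → at most half a unit in the last place, 0.5 × 10⁻ᴺ° = 111000/2 × 10⁻ᴺ m.
Need 0.5 × 111000 × 10⁻ᴺ ≤ 99 → 10⁻ᴺ ≤ 1.784e-03, so N ≥ 2.75.
At 2 places the error can reach 555 m, but 3 places keeps it to 55.5 m.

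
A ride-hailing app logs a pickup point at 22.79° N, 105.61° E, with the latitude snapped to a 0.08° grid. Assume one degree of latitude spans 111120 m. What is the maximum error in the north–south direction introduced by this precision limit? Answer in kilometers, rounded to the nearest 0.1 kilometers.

With a 0.08° grid the true value lies within half a step, ±0.08°/2 = ±0.04°, of the stored one.
So the N–S error is at most 0.04 × 111120 = 4444.8 m.
That is 4444.8 m = 4.4448 km.

4.4 kilometers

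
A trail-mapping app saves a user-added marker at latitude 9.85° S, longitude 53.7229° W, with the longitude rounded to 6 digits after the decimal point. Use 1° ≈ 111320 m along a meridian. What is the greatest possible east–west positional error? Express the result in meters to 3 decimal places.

Rounding to 6 decimal places leaves the longitude within ±5e-07° of the true value.
One degree of longitude at 9.85° is 111320 × cos 9.85° ≈ 111320 × 0.9853 = 109679 m.
East–west error: 5e-07° × 109679 m/° ≈ 0.0548395 m.

0.055 meters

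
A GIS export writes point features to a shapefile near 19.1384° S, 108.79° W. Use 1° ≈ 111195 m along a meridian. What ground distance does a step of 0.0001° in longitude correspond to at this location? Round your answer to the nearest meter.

One degree of longitude here spans 111195 × cos 19.1384° = 111195 × 0.9447 ≈ 105049 m; 0.0001° of that is 10.5049 m.

11 meters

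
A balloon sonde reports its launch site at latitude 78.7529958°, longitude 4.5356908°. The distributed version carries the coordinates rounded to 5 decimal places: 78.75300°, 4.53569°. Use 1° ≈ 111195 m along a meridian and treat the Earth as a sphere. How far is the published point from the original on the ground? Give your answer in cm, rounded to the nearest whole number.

The latitude changed by -0.0000042° and the longitude by +0.0000008°.
N–S: -0.0000042° × 111195 m/° = -0.467019 m.
East–west at this latitude: 0.0000008° × 111195 × cos 78.753° ≈ 0.0000008 × 21687.4 = 0.0173499 m.
Hypotenuse of the two orthogonal shifts: √(0.467019² + 0.0173499²) = 0.467341 m.
That is 0.467341 m = 46.734 cm.

47 cm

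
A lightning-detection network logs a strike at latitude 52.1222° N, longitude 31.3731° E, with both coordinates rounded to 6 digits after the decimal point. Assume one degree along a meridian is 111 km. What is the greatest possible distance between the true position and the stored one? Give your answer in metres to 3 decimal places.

0.065 metres

Rounding to 6 decimal places leaves each coordinate within ±5e-07° of the true value.
N–S: 5e-07° × 111000 m/° = 0.0555 m.
Longitude error → 5e-07 × 111000 × cos 52.1222° = 5e-07 × 111000 × 0.6140 ≈ 0.0340759 m.
The two errors are perpendicular, so the maximum displacement is √(0.0555² + 0.0340759²) ≈ 0.0651261 m.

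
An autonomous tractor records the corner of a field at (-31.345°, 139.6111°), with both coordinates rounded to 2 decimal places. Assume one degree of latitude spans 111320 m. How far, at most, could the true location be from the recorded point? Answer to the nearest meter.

732 meters

Rounding to 2 decimal places leaves each coordinate within ±0.005° of the true value.
Latitude error → 0.005 × 111320 = 556.6 m along the meridian.
East–west component at 31.345°: 0.005° × 111320 × cos 31.345° ≈ 0.005 × 95072.9 ≈ 475.365 m.
Combining orthogonally: (556.6² + 475.365²)^½ ≈ 731.967 m.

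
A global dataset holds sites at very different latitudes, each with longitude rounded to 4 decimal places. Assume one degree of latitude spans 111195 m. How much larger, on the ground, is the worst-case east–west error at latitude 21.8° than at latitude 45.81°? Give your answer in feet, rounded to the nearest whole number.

Rounding to 4 decimal places leaves the longitude within ±5e-05° of the true value.
Error at 21.8° = 5e-05° × 111195 × cos 21.8° ≈ 5.5598 × 0.9285 = 5.1621 m.
Error at 45.81° = 5e-05° × 111195 × cos 45.81° ≈ 5.5598 × 0.6970 = 3.8754 m.
So the lower-latitude error exceeds the higher by 5.1621 − 3.8754 = 1.2868 m.
In feet: 1.28678 m ÷ 0.3048 ≈ 4.2217 ft.

4 feet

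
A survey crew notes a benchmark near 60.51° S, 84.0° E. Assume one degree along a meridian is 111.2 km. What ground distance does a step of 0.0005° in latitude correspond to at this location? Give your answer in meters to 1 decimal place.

0.0005° × 111200 m/° = 55.6 m.

55.6 meters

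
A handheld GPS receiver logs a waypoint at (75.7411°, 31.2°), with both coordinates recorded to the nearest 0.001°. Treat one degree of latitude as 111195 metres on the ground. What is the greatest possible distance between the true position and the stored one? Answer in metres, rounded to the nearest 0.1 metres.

Rounding to 3 decimal places leaves each coordinate within ±0.0005° of the true value.
Latitude error → 0.0005 × 111195 = 55.5975 m along the meridian.
East–west component at 75.7411°: 0.0005° × 111195 × cos 75.7411° ≈ 0.0005 × 27387.8 ≈ 13.6939 m.
Combining orthogonally: (55.5975² + 13.6939²)^½ ≈ 57.2591 m.

57.3 metres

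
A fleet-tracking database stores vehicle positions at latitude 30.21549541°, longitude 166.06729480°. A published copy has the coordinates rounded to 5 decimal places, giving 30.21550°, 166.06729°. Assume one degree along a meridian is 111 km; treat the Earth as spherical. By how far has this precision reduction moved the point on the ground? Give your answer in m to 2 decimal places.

0.69 m

The latitude changed by -0.00000459° and the longitude by +0.00000480°.
North–south shift: -0.00000459 × 111000 = -0.50949 m.
E–W at 30.2155°: 0.00000480° × 111000 × cos 30.2155° = 0.00000480 × 111000 × 0.8641 ≈ 0.460413 m.
Combined displacement = (0.50949² + 0.460413²)^½ ≈ 0.686702 m.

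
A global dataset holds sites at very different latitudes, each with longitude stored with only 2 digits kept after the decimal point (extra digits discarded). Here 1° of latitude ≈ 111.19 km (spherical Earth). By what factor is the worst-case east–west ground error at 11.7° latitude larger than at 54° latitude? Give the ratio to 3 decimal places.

Truncating at 2 decimal places can drop up to a full unit in the last place, so the longitude may be off by as much as 0.01°.
Error at 11.7° = 0.01° × 111190 × cos 11.7° ≈ 1111.9 × 0.9792 = 1088.8 m.
Error at 54° = 0.01° × 111190 × cos 54° ≈ 1111.9 × 0.5878 = 653.56 m.
The ratio reduces to cos 11.7° / cos 54° = 0.9792/0.5878 ≈ 1.6660.

1.666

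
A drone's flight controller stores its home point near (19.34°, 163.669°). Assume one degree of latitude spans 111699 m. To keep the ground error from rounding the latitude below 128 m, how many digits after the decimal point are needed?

One degree of latitude covers 111699 m.
With N decimal places the half-ulp bound is 0.5·10⁻ᴺ°, or 0.5·10⁻ᴺ × 111699 m on the ground.
Setting 55849.5 × 10⁻ᴺ ≤ 128 gives 10ᴺ ≥ 436.3, i.e. N ≥ 2.64.
N = 2 would give 558 m (too coarse); N = 3 gives 55.8 m ≤ 128 m.

3 decimal places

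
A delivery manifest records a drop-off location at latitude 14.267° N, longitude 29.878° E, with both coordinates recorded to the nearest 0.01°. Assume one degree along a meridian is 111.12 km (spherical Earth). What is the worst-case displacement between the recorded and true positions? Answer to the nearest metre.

774 metres

Rounding to 2 decimal places leaves each coordinate within ±0.005° of the true value.
North–south component: 0.005° × 111120 = 555.6 m.
E–W at 14.267°: 0.005° × 111120 × cos 14.267° = 0.005 × 111120 × 0.9692 ≈ 538.464 m.
The two errors are perpendicular, so the maximum displacement is √(555.6² + 538.464²) ≈ 773.715 m.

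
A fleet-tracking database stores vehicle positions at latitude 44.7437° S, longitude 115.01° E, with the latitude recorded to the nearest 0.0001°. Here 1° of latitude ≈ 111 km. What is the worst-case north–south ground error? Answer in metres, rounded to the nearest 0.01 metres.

5.55 metres

Rounding to 4 decimal places leaves the latitude within ±5e-05° of the true value.
North–south distance: 5e-05° × 111000 m/° = 5.55 m.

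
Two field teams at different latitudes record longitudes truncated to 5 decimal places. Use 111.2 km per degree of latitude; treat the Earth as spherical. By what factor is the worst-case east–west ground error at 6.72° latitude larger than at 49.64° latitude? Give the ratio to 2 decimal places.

Truncating at 5 decimal places can drop up to a full unit in the last place, so the longitude may be off by as much as 1e-05°.
At 6.72°: 1e-05° × 111200 × cos 6.72° = 1e-05 × 111200 × 0.9931 ≈ 1.1044 m.
Error at 49.64° = 1e-05° × 111200 × cos 49.64° ≈ 1.112 × 0.6476 = 0.72012 m.
Ratio: 1.1044 / 0.72012 = cos 6.72° / cos 49.64° ≈ 1.5336.

1.53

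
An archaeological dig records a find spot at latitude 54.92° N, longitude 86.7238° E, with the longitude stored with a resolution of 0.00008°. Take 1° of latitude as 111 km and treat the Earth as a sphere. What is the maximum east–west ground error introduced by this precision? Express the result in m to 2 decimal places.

With a 0.00008° grid the true value lies within half a step, ±0.00008°/2 = ±4e-05°, of the stored one.
Parallels shrink by cos φ, so at 54.92° a degree of longitude is 111000 × 0.5747 ≈ 63793.9 m.
Maximum E–W displacement: 4e-05 × 63793.9 = 2.55176 m.

2.55 m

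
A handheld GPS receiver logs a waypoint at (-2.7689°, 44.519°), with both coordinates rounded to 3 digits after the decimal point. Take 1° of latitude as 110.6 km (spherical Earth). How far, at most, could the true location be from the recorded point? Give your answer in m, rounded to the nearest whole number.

78 m

Rounding to 3 decimal places leaves each coordinate within ±0.0005° of the true value.
Latitude error → 0.0005 × 110600 = 55.3 m along the meridian.
Longitude error → 0.0005 × 110600 × cos 2.7689° = 0.0005 × 110600 × 0.9988 ≈ 55.2354 m.
Worst case both components are at the extreme and orthogonal: √(55.3² + 55.2354²) ≈ 78.1604 m.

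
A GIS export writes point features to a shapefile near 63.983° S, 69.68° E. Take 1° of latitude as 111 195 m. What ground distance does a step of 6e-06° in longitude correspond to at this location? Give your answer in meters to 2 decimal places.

6e-06° of longitude at 63.983° is 6e-06 × 111195 × cos 63.983° ≈ 6e-06 × 48774.3 = 0.292646 m.

0.29 meters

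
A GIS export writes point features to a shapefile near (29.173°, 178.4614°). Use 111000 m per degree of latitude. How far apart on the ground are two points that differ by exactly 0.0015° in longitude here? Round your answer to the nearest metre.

145 metres

One degree of longitude here spans 111000 × cos 29.173° = 111000 × 0.8732 ≈ 96919.9 m; 0.0015° of that is 145.38 m.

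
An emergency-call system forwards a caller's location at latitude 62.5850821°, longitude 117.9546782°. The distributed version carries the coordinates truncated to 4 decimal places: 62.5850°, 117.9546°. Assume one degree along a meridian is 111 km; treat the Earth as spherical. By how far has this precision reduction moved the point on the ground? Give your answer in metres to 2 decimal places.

9.95 metres

Δlat = 62.5850821 − 62.5850 = +0.0000821°; Δlon = 117.9546782 − 117.9546 = +0.0000782°.
N–S: 0.0000821° × 111000 m/° = 9.1131 m.
E–W at 62.585°: 0.0000782° × 111000 × cos 62.585° = 0.0000782 × 111000 × 0.4604 ≈ 3.99664 m.
Hypotenuse of the two orthogonal shifts: √(9.1131² + 3.99664²) = 9.95097 m.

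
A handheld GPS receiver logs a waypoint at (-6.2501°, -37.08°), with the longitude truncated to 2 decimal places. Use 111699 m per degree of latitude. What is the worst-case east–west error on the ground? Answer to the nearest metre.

1110 metres

Truncating at 2 decimal places can drop up to a full unit in the last place, so the longitude may be off by as much as 0.01°.
At latitude 6.2501° a degree of longitude spans 111699 m × cos 6.2501° = 111699 × 0.9941 ≈ 111035 m.
East–west error: 0.01° × 111035 m/° ≈ 1110.35 m.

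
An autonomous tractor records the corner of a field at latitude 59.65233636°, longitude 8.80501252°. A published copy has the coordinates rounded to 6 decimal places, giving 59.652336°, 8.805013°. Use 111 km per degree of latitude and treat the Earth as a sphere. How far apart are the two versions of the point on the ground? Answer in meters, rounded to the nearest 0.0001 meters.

0.0482 meters

The latitude changed by +0.00000036° and the longitude by -0.00000048°.
North–south shift: 0.00000036 × 111000 = 0.03996 m.
East–west at this latitude: -0.00000048° × 111000 × cos 59.6523° ≈ -0.00000048 × 56082.3 = -0.0269195 m.
Distance: √(0.03996² + 0.0269195²) ≈ 0.0481815 m.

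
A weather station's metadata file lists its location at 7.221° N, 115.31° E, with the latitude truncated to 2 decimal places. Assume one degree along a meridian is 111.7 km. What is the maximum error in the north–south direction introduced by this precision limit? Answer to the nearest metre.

Truncating at 2 decimal places can drop up to a full unit in the last place, so the latitude may be off by as much as 0.01°.
Along the meridian that is 0.01° × 111700 m/° = 1117 m.

1117 metres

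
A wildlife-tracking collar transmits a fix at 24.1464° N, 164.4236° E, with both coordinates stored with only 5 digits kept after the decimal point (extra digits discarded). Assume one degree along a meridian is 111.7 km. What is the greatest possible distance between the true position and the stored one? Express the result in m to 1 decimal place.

Truncating at 5 decimal places can drop up to a full unit in the last place, so each coordinate may be off by as much as 1e-05°.
Latitude error → 1e-05 × 111700 = 1.117 m along the meridian.
Longitude error → 1e-05 × 111700 × cos 24.1464° = 1e-05 × 111700 × 0.9125 ≈ 1.01927 m.
Worst case both components are at the extreme and orthogonal: √(1.117² + 1.01927²) ≈ 1.51215 m.

1.5 m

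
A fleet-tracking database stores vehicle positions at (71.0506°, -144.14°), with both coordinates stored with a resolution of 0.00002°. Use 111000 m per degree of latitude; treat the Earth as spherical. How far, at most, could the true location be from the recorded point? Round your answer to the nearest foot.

With a 0.00002° grid the true value lies within half a step, ±0.00002°/2 = ±1e-05°, of the stored one.
Latitude error → 1e-05 × 111000 = 1.11 m along the meridian.
E–W at 71.0506°: 1e-05° × 111000 × cos 71.0506° = 1e-05 × 111000 × 0.3247 ≈ 0.360454 m.
Combining orthogonally: (1.11² + 0.360454²)^½ ≈ 1.16706 m.
Converting: 1.16706 m × 3.2808 ft/m ≈ 3.8289 ft.

4 feet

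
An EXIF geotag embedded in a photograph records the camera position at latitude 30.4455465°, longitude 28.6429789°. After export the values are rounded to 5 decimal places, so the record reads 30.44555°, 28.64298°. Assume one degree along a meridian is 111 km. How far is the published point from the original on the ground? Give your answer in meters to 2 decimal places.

Δlat = 30.4455465 − 30.44555 = -0.0000035°; Δlon = 28.6429789 − 28.64298 = -0.0000011°.
N–S: -0.0000035° × 111000 m/° = -0.3885 m.
E–W at 30.4456°: -0.0000011° × 111000 × cos 30.4456° = -0.0000011 × 111000 × 0.8621 ≈ -0.105264 m.
Combined displacement = (0.3885² + 0.105264²)^½ ≈ 0.402508 m.

0.40 meters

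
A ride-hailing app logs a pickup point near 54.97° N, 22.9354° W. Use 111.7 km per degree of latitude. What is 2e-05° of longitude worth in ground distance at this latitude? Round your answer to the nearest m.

One degree of longitude here spans 111700 × cos 54.97° = 111700 × 0.5740 ≈ 64116.4 m; 2e-05° of that is 1.28233 m.

1 m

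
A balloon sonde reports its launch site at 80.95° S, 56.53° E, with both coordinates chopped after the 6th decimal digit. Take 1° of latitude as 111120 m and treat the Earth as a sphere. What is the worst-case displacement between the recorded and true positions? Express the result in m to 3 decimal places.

0.112 m

Truncating at 6 decimal places can drop up to a full unit in the last place, so each coordinate may be off by as much as 1e-06°.
North–south component: 1e-06° × 111120 = 0.11112 m.
Longitude error → 1e-06 × 111120 × cos 80.95° = 1e-06 × 111120 × 0.1573 ≈ 0.0174788 m.
The two errors are perpendicular, so the maximum displacement is √(0.11112² + 0.0174788²) ≈ 0.112486 m.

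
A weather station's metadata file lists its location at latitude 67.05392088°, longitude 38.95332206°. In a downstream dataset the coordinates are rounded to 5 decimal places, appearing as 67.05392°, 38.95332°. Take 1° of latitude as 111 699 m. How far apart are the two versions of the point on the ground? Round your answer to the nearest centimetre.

13 centimetres

Δlat = 67.05392088 − 67.05392 = +0.00000088°; Δlon = 38.95332206 − 38.95332 = +0.00000206°.
N–S: 0.00000088° × 111699 m/° = 0.0982951 m.
East–west at this latitude: 0.00000206° × 111699 × cos 67.0539° ≈ 0.00000206 × 43547.5 = 0.0897078 m.
Distance: √(0.0982951² + 0.0897078²) ≈ 0.133077 m.
That is 0.133077 m = 13.308 cm.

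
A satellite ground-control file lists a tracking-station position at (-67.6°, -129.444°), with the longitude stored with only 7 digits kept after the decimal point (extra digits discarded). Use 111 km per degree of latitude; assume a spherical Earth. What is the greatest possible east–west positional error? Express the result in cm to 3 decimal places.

0.423 cm

Truncating at 7 decimal places can drop up to a full unit in the last place, so the longitude may be off by as much as 1e-07°.
One degree of longitude at 67.6° is 111000 × cos 67.6° ≈ 111000 × 0.3811 = 42298.8 m.
Maximum E–W displacement: 1e-07 × 42298.8 = 0.00422988 m.
That is 0.00422988 m = 0.42299 cm.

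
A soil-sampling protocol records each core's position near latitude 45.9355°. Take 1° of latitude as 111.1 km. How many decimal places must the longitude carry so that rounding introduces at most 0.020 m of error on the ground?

7

At 45.9355° one degree of longitude covers 111100 × cos 45.9355° ≈ 111100 × 0.6955 ≈ 77266.5 m.
N decimal places → at most half a unit in the last place, 0.5 × 10⁻ᴺ° = 77266.5/2 × 10⁻ᴺ m.
Setting 38633.2 × 10⁻ᴺ ≤ 0.020 gives 10ᴺ ≥ 1.932e+06, i.e. N ≥ 6.29.
N = 6 would give 0.0386 m (too coarse); N = 7 gives 0.00386 m ≤ 0.020 m.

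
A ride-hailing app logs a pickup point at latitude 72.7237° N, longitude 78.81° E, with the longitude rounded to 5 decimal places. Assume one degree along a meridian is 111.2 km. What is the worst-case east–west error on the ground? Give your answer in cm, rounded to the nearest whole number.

Rounding to 5 decimal places leaves the longitude within ±5e-06° of the true value.
One degree of longitude at 72.7237° is 111200 × cos 72.7237° ≈ 111200 × 0.2970 = 33024.2 m.
Maximum E–W displacement: 5e-06 × 33024.2 = 0.165121 m.
That is 0.165121 m = 16.512 cm.

17 cm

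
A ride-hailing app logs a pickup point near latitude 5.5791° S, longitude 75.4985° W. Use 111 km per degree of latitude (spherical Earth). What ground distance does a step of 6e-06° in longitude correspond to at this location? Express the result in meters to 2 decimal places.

0.66 meters

One degree of longitude here spans 111000 × cos 5.5791° = 111000 × 0.9953 ≈ 110474 m; 6e-06° of that is 0.662845 m.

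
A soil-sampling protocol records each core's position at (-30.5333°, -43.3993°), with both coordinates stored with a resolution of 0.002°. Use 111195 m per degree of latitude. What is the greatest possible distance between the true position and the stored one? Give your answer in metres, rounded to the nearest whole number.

147 metres

With a 0.002° grid the true value lies within half a step, ±0.002°/2 = ±0.001°, of the stored one.
N–S: 0.001° × 111195 m/° = 111.195 m.
E–W at 30.5333°: 0.001° × 111195 × cos 30.5333° = 0.001 × 111195 × 0.8613 ≈ 95.776 m.
Worst case both components are at the extreme and orthogonal: √(111.195² + 95.776²) ≈ 146.756 m.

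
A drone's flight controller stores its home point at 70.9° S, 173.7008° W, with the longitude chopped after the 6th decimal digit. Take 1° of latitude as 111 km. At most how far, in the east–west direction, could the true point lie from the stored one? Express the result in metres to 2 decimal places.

0.04 metres

Truncating at 6 decimal places can drop up to a full unit in the last place, so the longitude may be off by as much as 1e-06°.
One degree of longitude at 70.9° is 111000 × cos 70.9° ≈ 111000 × 0.3272 = 36321.2 m.
East–west error: 1e-06° × 36321.2 m/° ≈ 0.0363212 m.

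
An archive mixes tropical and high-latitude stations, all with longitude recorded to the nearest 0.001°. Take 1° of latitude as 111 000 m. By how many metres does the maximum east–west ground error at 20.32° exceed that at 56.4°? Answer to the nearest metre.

Rounding to 3 decimal places leaves the longitude within ±0.0005° of the true value.
At 20.32°: 0.0005° × 111000 × cos 20.32° = 0.0005 × 111000 × 0.9378 ≈ 52.046 m.
At 56.4°: 0.0005° × 111000 × cos 56.4° = 0.0005 × 111000 × 0.5534 ≈ 30.713 m.
Difference: 52.046 − 30.713 = 21.333 m.

21 metres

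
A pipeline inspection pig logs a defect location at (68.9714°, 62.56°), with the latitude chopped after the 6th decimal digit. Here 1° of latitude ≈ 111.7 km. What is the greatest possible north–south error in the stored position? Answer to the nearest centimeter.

11 centimeters

Truncating at 6 decimal places can drop up to a full unit in the last place, so the latitude may be off by as much as 1e-06°.
North–south distance: 1e-06° × 111700 m/° = 0.1117 m.
That is 0.1117 m = 11.17 cm.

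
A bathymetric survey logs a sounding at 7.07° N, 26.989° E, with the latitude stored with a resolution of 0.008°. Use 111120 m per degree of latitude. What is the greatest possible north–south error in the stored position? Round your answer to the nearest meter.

444 meters

With a 0.008° grid the true value lies within half a step, ±0.008°/2 = ±0.004°, of the stored one.
Along the meridian that is 0.004° × 111120 m/° = 444.48 m.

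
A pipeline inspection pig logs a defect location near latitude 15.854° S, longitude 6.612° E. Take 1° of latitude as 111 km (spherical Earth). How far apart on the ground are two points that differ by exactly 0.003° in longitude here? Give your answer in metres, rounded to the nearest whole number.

320 metres

At 15.854° a degree of longitude is 111000 × cos 15.854° ≈ 106778 m, so 0.003° corresponds to 320.333 m.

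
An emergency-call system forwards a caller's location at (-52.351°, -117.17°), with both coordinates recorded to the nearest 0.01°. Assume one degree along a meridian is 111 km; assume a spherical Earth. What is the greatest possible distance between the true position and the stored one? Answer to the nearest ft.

2134 ft

Rounding to 2 decimal places leaves each coordinate within ±0.005° of the true value.
North–south component: 0.005° × 111000 = 555 m.
East–west component at 52.351°: 0.005° × 111000 × cos 52.351° ≈ 0.005 × 67801.3 ≈ 339.006 m.
Worst case both components are at the extreme and orthogonal: √(555² + 339.006²) ≈ 650.346 m.
In feet: 650.346 m ÷ 0.3048 ≈ 2133.7 ft.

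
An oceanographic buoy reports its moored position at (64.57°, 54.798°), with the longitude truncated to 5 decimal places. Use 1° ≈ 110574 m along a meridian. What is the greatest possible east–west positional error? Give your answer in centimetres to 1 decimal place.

47.5 centimetres

Truncating at 5 decimal places can drop up to a full unit in the last place, so the longitude may be off by as much as 1e-05°.
Parallels shrink by cos φ, so at 64.57° a degree of longitude is 110574 × 0.4294 ≈ 47481.4 m.
Maximum E–W displacement: 1e-05 × 47481.4 = 0.474814 m.
That is 0.474814 m = 47.481 cm.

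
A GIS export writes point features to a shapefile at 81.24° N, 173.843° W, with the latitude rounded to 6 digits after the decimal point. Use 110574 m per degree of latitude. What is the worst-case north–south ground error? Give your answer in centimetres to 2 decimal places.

5.53 centimetres

Rounding to 6 decimal places leaves the latitude within ±5e-07° of the true value.
Along the meridian that is 5e-07° × 110574 m/° = 0.055287 m.
That is 0.055287 m = 5.5287 cm.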